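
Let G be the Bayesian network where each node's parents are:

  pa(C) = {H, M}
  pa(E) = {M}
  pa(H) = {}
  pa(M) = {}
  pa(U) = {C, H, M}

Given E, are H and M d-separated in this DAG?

Enumerating the 4 paths from H to M and testing each for blocking by {E}:
Path 1: H → C ← M
  C is a collider here and neither C nor any of its descendants is conditioned on, so the collider stays closed — the path is blocked at C.
Path 2: H → C → U ← M
  U is a collider here and neither U nor any of its descendants is conditioned on, so the collider stays closed — the path is blocked at U.
Path 3: H → U ← C ← M
  U is a collider here and neither U nor any of its descendants is conditioned on, so the collider stays closed — the path is blocked at U.
Path 4: H → U ← M
  U is a collider here and neither U nor any of its descendants is conditioned on, so the collider stays closed — the path is blocked at U.
Since every path is blocked, d-separation holds.

Yes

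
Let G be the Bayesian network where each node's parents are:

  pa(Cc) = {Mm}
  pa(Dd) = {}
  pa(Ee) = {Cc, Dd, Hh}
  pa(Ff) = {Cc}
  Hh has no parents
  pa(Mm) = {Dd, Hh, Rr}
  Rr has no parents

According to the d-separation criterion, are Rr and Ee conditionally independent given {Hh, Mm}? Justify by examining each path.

3 paths connect Rr and Ee; each must be blocked for d-separation to hold:
  1. Rr → Mm → Cc → Ee — Mm:chain[blocks]; Cc:chain[open] ⇒ blocked
  2. Rr → Mm ← Hh → Ee — Mm:collider[open]; Hh:fork[blocks] ⇒ blocked
  3. Rr → Mm ← Dd → Ee — Mm:collider[open]; Dd:fork[open] ⇒ active
Because an active path exists, Rr and Ee are not d-separated.

No — Rr and Ee are not d-separated given {Hh, Mm}.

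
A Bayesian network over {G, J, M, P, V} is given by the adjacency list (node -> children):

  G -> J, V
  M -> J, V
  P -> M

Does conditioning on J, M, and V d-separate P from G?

2 paths connect P and G; each must be blocked for d-separation to hold:
Path 1: P → M → V ← G
  M is a chain here and M is conditioned on, so the path is blocked at M.
Path 2: P → M → J ← G
  M is a chain here and M is conditioned on, so the path is blocked at M.
Every path is blocked, so P and G are d-separated given {J, M, V}.

Yes — P and G are d-separated given {J, M, V}.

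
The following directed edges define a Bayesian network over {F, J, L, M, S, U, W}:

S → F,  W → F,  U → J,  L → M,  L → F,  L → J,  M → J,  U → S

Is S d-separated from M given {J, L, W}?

No

There are 4 undirected paths between S and M; checking each against the conditioning set {J, L, W}:
Path 1: S → F ← L → M
  F is a collider here and neither F nor any of its descendants is conditioned on, so the collider stays closed — the path is blocked at F.
Path 2: S → F ← L → J ← M
  F is a collider here and neither F nor any of its descendants is conditioned on, so the collider stays closed — the path is blocked at F.
Path 3: S ← U → J ← M
  U is a fork and U is not conditioned on; J is a collider and J is conditioned on, which opens it — no node blocks this path, so it is active.
Path 4: S ← U → J ← L → M
  L is a fork here and L is conditioned on, so the path is blocked at L.
At least one path is unblocked, so d-separation fails.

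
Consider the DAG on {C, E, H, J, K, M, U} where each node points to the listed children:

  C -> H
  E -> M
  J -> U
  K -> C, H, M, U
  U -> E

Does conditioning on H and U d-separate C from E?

Yes — C and E are d-separated given {H, U}.

There are 4 undirected paths between C and E; checking each against the conditioning set {H, U}:
Path 1: C → H ← K → U → E
  U is a chain here and U is conditioned on, so the path is blocked at U.
Path 2: C → H ← K → M ← E
  M is a collider here and neither M nor any of its descendants is conditioned on, so the collider stays closed — the path is blocked at M.
Path 3: C ← K → U → E
  U is a chain here and U is conditioned on, so the path is blocked at U.
Path 4: C ← K → M ← E
  M is a collider here and neither M nor any of its descendants is conditioned on, so the collider stays closed — the path is blocked at M.
Since every path is blocked, d-separation holds.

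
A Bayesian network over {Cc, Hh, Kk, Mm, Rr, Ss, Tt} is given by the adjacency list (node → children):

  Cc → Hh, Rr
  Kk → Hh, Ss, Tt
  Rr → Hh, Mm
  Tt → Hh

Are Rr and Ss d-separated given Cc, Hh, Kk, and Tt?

Yes

We examine all 4 paths between Rr and Ss:
  1. Rr ← Cc → Hh ← Tt ← Kk → Ss — Cc:fork[blocks]; Hh:collider[open]; Tt:chain[blocks]; Kk:fork[blocks] ⇒ blocked
  2. Rr ← Cc → Hh ← Kk → Ss — Cc:fork[blocks]; Hh:collider[open]; Kk:fork[blocks] ⇒ blocked
  3. Rr → Hh ← Tt ← Kk → Ss — Hh:collider[open]; Tt:chain[blocks]; Kk:fork[blocks] ⇒ blocked
  4. Rr → Hh ← Kk → Ss — Hh:collider[open]; Kk:fork[blocks] ⇒ blocked
All paths are blocked; Rr ⊥ Ss | {Cc, Hh, Kk, Tt} holds.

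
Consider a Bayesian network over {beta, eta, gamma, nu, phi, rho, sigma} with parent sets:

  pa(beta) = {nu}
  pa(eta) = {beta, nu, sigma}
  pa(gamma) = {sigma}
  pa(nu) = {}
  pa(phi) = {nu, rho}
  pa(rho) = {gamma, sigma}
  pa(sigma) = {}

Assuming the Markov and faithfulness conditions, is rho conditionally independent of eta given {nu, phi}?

We examine all 4 paths between rho and eta:
  1. rho → phi ← nu → eta — phi:collider[open]; nu:fork[blocks] ⇒ blocked
  2. rho → phi ← nu → beta → eta — phi:collider[open]; nu:fork[blocks]; beta:chain[open] ⇒ blocked
  3. rho ← gamma ← sigma → eta — gamma:chain[open]; sigma:fork[open] ⇒ active
  4. rho ← sigma → eta — sigma:fork[open] ⇒ active
Since the path rho ← gamma ← sigma → eta is active, rho and eta are not d-separated given {nu, phi}.

No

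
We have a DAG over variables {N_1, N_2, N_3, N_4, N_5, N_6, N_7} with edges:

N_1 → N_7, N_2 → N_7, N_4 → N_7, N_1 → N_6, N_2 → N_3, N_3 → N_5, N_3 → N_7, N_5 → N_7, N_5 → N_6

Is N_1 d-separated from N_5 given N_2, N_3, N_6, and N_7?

No

We examine all 4 paths between N_1 and N_5:
Path 1: N_1 → N_7 ← N_5
  N_7 is a collider and N_7 is conditioned on, which opens it — no node blocks this path, so it is active.
Path 2: N_1 → N_7 ← N_3 → N_5
  N_3 is a fork here and N_3 is conditioned on, so the path is blocked at N_3.
Path 3: N_1 → N_7 ← N_2 → N_3 → N_5
  N_2 is a fork here and N_2 is conditioned on, so the path is blocked at N_2.
Path 4: N_1 → N_6 ← N_5
  N_6 is a collider and N_6 is conditioned on, which opens it — no node blocks this path, so it is active.
Because an active path exists, N_1 and N_5 are not d-separated.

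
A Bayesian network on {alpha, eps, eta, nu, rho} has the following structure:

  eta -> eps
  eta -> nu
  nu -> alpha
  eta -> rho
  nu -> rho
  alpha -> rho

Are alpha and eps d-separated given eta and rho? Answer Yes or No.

Yes

4 paths connect alpha and eps; each must be blocked for d-separation to hold:
Path 1: alpha → rho ← nu ← eta → eps
  eta is a fork here and eta is conditioned on, so the path is blocked at eta.
Path 2: alpha → rho ← eta → eps
  eta is a fork here and eta is conditioned on, so the path is blocked at eta.
Path 3: alpha ← nu → rho ← eta → eps
  eta is a fork here and eta is conditioned on, so the path is blocked at eta.
Path 4: alpha ← nu ← eta → eps
  eta is a fork here and eta is conditioned on, so the path is blocked at eta.
All paths are blocked; alpha ⊥ eps | {eta, rho} holds.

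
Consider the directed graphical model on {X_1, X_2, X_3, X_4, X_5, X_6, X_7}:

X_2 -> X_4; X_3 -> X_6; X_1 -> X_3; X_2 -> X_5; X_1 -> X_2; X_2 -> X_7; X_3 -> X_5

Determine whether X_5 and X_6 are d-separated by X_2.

No

There are 2 undirected paths between X_5 and X_6; checking each against the conditioning set {X_2}:
  1. X_5 ← X_3 → X_6 — X_3:fork[open] ⇒ active
  2. X_5 ← X_2 ← X_1 → X_3 → X_6 — X_2:chain[blocks]; X_1:fork[open]; X_3:chain[open] ⇒ blocked
Because an active path exists, X_5 and X_6 are not d-separated.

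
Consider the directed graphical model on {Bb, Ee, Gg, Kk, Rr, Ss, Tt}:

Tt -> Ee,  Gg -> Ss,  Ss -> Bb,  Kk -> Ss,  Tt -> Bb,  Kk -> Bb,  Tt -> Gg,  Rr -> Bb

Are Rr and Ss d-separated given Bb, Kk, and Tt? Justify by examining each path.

We examine all 3 paths between Rr and Ss:
Path 1: Rr → Bb ← Tt → Gg → Ss
  Tt is a fork here and Tt is conditioned on, so the path is blocked at Tt.
Path 2: Rr → Bb ← Ss
  Bb is a collider and Bb is conditioned on, which opens it — no node blocks this path, so it is active.
Path 3: Rr → Bb ← Kk → Ss
  Kk is a fork here and Kk is conditioned on, so the path is blocked at Kk.
Since the path Rr → Bb ← Ss is active, Rr and Ss are not d-separated given {Bb, Kk, Tt}.

No — Rr and Ss are not d-separated given {Bb, Kk, Tt}.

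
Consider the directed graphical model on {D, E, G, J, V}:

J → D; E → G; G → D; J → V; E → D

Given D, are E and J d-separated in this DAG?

2 paths connect E and J; each must be blocked for d-separation to hold:
Path 1: E → D ← J
  D is a collider and D is conditioned on, which opens it — no node blocks this path, so it is active.
Path 2: E → G → D ← J
  G is a chain and G is not conditioned on; D is a collider and D is conditioned on, which opens it — no node blocks this path, so it is active.
Since the path E → D ← J is active, E and J are not d-separated given {D}.

No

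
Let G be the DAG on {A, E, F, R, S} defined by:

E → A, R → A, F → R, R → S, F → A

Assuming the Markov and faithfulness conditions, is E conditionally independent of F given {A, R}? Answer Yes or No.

We examine all 2 paths between E and F:
Path 1: E → A ← R ← F
  R is a chain here and R is conditioned on, so the path is blocked at R.
Path 2: E → A ← F
  A is a collider and A is conditioned on, which opens it — no node blocks this path, so it is active.
Since the path E → A ← F is active, E and F are not d-separated given {A, R}.

No — E and F are not d-separated given {A, R}.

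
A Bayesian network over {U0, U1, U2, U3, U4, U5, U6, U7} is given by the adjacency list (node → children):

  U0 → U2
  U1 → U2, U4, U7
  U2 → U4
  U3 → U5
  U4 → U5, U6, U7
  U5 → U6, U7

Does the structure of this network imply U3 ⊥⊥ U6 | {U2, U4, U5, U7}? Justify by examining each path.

There are 5 undirected paths between U3 and U6; checking each against the conditioning set {U2, U4, U5, U7}:
Path 1: U3 → U5 ← U4 → U6
  U4 is a fork here and U4 is conditioned on, so the path is blocked at U4.
Path 2: U3 → U5 → U6
  U5 is a chain here and U5 is conditioned on, so the path is blocked at U5.
Path 3: U3 → U5 → U7 ← U4 → U6
  U5 is a chain here and U5 is conditioned on, so the path is blocked at U5.
Path 4: U3 → U5 → U7 ← U1 → U4 → U6
  U5 is a chain here and U5 is conditioned on, so the path is blocked at U5.
Path 5: U3 → U5 → U7 ← U1 → U2 → U4 → U6
  U5 is a chain here and U5 is conditioned on, so the path is blocked at U5.
Every path is blocked, so U3 and U6 are d-separated given {U2, U4, U5, U7}.

Yes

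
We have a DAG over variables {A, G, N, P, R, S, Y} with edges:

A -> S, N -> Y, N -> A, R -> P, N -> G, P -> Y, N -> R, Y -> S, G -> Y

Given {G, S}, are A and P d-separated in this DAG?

No

Enumerating the 6 paths from A to P and testing each for blocking by {G, S}:
Path 1: A → S ← Y ← P
  S is a collider and S is conditioned on, which opens it; Y is a chain and Y is not conditioned on — no node blocks this path, so it is active.
Path 2: A → S ← Y ← G ← N → R → P
  G is a chain here and G is conditioned on, so the path is blocked at G.
Path 3: A → S ← Y ← N → R → P
  S is a collider and S is conditioned on, which opens it; Y is a chain and Y is not conditioned on; N is a fork and N is not conditioned on; R is a chain and R is not conditioned on — no node blocks this path, so it is active.
Path 4: A ← N → Y ← P
  N is a fork and N is not conditioned on; Y is a collider and its descendant S is conditioned on, which opens it — no node blocks this path, so it is active.
Path 5: A ← N → G → Y ← P
  G is a chain here and G is conditioned on, so the path is blocked at G.
Path 6: A ← N → R → P
  N is a fork and N is not conditioned on; R is a chain and R is not conditioned on — no node blocks this path, so it is active.
At least one path is unblocked, so d-separation fails.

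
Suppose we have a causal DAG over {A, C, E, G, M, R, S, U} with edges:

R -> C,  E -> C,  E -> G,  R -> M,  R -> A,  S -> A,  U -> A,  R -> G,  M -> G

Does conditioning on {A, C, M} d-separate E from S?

We examine all 3 paths between E and S:
Path 1: E → G ← M ← R → A ← S
  G is a collider here and neither G nor any of its descendants is conditioned on, so the collider stays closed — the path is blocked at G.
Path 2: E → G ← R → A ← S
  G is a collider here and neither G nor any of its descendants is conditioned on, so the collider stays closed — the path is blocked at G.
Path 3: E → C ← R → A ← S
  C is a collider and C is conditioned on, which opens it; R is a fork and R is not conditioned on; A is a collider and A is conditioned on, which opens it — no node blocks this path, so it is active.
Since the path E → C ← R → A ← S is active, E and S are not d-separated given {A, C, M}.

No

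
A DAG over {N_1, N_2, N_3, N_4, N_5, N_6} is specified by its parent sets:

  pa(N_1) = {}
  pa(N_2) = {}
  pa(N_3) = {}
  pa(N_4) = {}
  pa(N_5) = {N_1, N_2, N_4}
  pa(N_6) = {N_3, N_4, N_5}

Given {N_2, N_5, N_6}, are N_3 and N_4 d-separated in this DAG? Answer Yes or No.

There are 2 undirected paths between N_3 and N_4; checking each against the conditioning set {N_2, N_5, N_6}:
Path 1: N_3 → N_6 ← N_4
  N_6 is a collider and N_6 is conditioned on, which opens it — no node blocks this path, so it is active.
Path 2: N_3 → N_6 ← N_5 ← N_4
  N_5 is a chain here and N_5 is conditioned on, so the path is blocked at N_5.
Since the path N_3 → N_6 ← N_4 is active, N_3 and N_4 are not d-separated given {N_2, N_5, N_6}.

No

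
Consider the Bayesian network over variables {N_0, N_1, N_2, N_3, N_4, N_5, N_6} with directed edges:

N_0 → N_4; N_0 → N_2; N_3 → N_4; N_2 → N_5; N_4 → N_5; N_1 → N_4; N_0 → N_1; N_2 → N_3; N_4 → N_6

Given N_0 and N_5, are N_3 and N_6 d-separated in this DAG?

We examine all 4 paths between N_3 and N_6:
Path 1: N_3 → N_4 → N_6
  N_4 is a chain and N_4 is not conditioned on — no node blocks this path, so it is active.
Path 2: N_3 ← N_2 → N_5 ← N_4 → N_6
  N_2 is a fork and N_2 is not conditioned on; N_5 is a collider and N_5 is conditioned on, which opens it; N_4 is a fork and N_4 is not conditioned on — no node blocks this path, so it is active.
Path 3: N_3 ← N_2 ← N_0 → N_1 → N_4 → N_6
  N_0 is a fork here and N_0 is conditioned on, so the path is blocked at N_0.
Path 4: N_3 ← N_2 ← N_0 → N_4 → N_6
  N_0 is a fork here and N_0 is conditioned on, so the path is blocked at N_0.
Because an active path exists, N_3 and N_6 are not d-separated.

No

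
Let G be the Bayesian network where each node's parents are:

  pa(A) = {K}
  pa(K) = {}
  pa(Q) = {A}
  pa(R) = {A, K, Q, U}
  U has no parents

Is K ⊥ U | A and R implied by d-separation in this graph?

No — K and U are not d-separated given {A, R}.

We examine all 3 paths between K and U:
Path 1: K → R ← U
  R is a collider and R is conditioned on, which opens it — no node blocks this path, so it is active.
Path 2: K → A → R ← U
  A is a chain here and A is conditioned on, so the path is blocked at A.
Path 3: K → A → Q → R ← U
  A is a chain here and A is conditioned on, so the path is blocked at A.
At least one path is unblocked, so d-separation fails.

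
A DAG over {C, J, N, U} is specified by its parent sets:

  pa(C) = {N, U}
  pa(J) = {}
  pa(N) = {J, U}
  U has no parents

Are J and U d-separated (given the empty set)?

Enumerating the 2 paths from J to U and testing each for blocking by ∅:
Path 1: J → N ← U
  N is a collider here and neither N nor any of its descendants is conditioned on, so the collider stays closed — the path is blocked at N.
Path 2: J → N → C ← U
  C is a collider here and neither C nor any of its descendants is conditioned on, so the collider stays closed — the path is blocked at C.
All paths are blocked; J ⊥ U | ∅ holds.

Yes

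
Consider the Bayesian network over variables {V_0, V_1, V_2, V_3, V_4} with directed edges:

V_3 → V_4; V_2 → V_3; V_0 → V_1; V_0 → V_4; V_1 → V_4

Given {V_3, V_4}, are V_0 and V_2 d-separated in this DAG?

Yes

Enumerating the 2 paths from V_0 to V_2 and testing each for blocking by {V_3, V_4}:
  1. V_0 → V_1 → V_4 ← V_3 ← V_2 — V_1:chain[open]; V_4:collider[open]; V_3:chain[blocks] ⇒ blocked
  2. V_0 → V_4 ← V_3 ← V_2 — V_4:collider[open]; V_3:chain[blocks] ⇒ blocked
Every path is blocked, so V_0 and V_2 are d-separated given {V_3, V_4}.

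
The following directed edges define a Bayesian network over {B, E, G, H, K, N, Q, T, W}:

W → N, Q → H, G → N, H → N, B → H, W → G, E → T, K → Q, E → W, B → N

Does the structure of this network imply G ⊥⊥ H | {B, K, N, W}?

No — G and H are not d-separated given {B, K, N, W}.

There are 4 undirected paths between G and H; checking each against the conditioning set {B, K, N, W}:
  1. G → N ← B → H — N:collider[open]; B:fork[blocks] ⇒ blocked
  2. G → N ← H — N:collider[open] ⇒ active
  3. G ← W → N ← B → H — W:fork[blocks]; N:collider[open]; B:fork[blocks] ⇒ blocked
  4. G ← W → N ← H — W:fork[blocks]; N:collider[open] ⇒ blocked
At least one path is unblocked, so d-separation fails.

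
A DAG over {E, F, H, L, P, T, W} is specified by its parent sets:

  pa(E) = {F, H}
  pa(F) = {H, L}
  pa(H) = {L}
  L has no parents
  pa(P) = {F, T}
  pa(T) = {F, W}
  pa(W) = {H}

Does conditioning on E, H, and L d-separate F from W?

5 paths connect F and W; each must be blocked for d-separation to hold:
  1. F ← H → W — H:fork[blocks] ⇒ blocked
  2. F → E ← H → W — E:collider[open]; H:fork[blocks] ⇒ blocked
  3. F → P ← T ← W — P:collider[blocks]; T:chain[open] ⇒ blocked
  4. F ← L → H → W — L:fork[blocks]; H:chain[blocks] ⇒ blocked
  5. F → T ← W — T:collider[blocks] ⇒ blocked
Since every path is blocked, d-separation holds.

Yes — F and W are d-separated given {E, H, L}.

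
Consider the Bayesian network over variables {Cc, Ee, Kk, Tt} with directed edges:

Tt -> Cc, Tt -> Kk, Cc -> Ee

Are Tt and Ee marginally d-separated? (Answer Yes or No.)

No

The only undirected path from Tt to Ee is:
Path 1: Tt → Cc → Ee
  Cc is a chain and Cc is not conditioned on — no node blocks this path, so it is active.
At least one path is unblocked, so d-separation fails.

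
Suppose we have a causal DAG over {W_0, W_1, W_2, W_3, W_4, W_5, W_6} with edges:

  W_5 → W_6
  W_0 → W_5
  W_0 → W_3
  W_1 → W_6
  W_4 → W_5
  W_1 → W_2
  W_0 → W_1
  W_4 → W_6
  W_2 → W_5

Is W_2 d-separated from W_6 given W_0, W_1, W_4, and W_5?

Yes

There are 6 undirected paths between W_2 and W_6; checking each against the conditioning set {W_0, W_1, W_4, W_5}:
Path 1: W_2 → W_5 ← W_4 → W_6
  W_4 is a fork here and W_4 is conditioned on, so the path is blocked at W_4.
Path 2: W_2 → W_5 → W_6
  W_5 is a chain here and W_5 is conditioned on, so the path is blocked at W_5.
Path 3: W_2 → W_5 ← W_0 → W_1 → W_6
  W_0 is a fork here and W_0 is conditioned on, so the path is blocked at W_0.
Path 4: W_2 ← W_1 → W_6
  W_1 is a fork here and W_1 is conditioned on, so the path is blocked at W_1.
Path 5: W_2 ← W_1 ← W_0 → W_5 ← W_4 → W_6
  W_1 is a chain here and W_1 is conditioned on, so the path is blocked at W_1.
Path 6: W_2 ← W_1 ← W_0 → W_5 → W_6
  W_1 is a chain here and W_1 is conditioned on, so the path is blocked at W_1.
All paths are blocked; W_2 ⊥ W_6 | {W_0, W_1, W_4, W_5} holds.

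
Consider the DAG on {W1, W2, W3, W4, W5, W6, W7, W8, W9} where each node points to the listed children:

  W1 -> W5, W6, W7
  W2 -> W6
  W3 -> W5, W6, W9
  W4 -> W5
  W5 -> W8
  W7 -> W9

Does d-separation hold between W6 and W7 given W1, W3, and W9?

We examine all 4 paths between W6 and W7:
Path 1: W6 ← W3 → W5 ← W1 → W7
  W3 is a fork here and W3 is conditioned on, so the path is blocked at W3.
Path 2: W6 ← W3 → W9 ← W7
  W3 is a fork here and W3 is conditioned on, so the path is blocked at W3.
Path 3: W6 ← W1 → W7
  W1 is a fork here and W1 is conditioned on, so the path is blocked at W1.
Path 4: W6 ← W1 → W5 ← W3 → W9 ← W7
  W1 is a fork here and W1 is conditioned on, so the path is blocked at W1.
Every path is blocked, so W6 and W7 are d-separated given {W1, W3, W9}.

Yes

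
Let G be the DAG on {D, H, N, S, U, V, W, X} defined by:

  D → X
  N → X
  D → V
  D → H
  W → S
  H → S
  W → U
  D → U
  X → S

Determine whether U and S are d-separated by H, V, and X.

3 paths connect U and S; each must be blocked for d-separation to hold:
  1. U ← D → X → S — D:fork[open]; X:chain[blocks] ⇒ blocked
  2. U ← D → H → S — D:fork[open]; H:chain[blocks] ⇒ blocked
  3. U ← W → S — W:fork[open] ⇒ active
Because an active path exists, U and S are not d-separated.

No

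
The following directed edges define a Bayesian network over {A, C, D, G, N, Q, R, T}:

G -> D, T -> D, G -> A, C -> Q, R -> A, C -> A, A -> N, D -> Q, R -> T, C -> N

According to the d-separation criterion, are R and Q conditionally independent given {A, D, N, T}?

No — R and Q are not d-separated given {A, D, N, T}.

There are 6 undirected paths between R and Q; checking each against the conditioning set {A, D, N, T}:
Path 1: R → T → D → Q
  T is a chain here and T is conditioned on, so the path is blocked at T.
Path 2: R → T → D ← G → A → N ← C → Q
  T is a chain here and T is conditioned on, so the path is blocked at T.
Path 3: R → T → D ← G → A ← C → Q
  T is a chain here and T is conditioned on, so the path is blocked at T.
Path 4: R → A → N ← C → Q
  A is a chain here and A is conditioned on, so the path is blocked at A.
Path 5: R → A ← C → Q
  A is a collider and A is conditioned on, which opens it; C is a fork and C is not conditioned on — no node blocks this path, so it is active.
Path 6: R → A ← G → D → Q
  D is a chain here and D is conditioned on, so the path is blocked at D.
Since the path R → A ← C → Q is active, R and Q are not d-separated given {A, D, N, T}.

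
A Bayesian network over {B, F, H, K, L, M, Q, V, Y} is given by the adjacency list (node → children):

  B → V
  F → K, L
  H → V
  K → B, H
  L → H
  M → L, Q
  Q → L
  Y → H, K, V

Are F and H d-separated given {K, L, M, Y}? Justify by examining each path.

We examine all 6 paths between F and H:
Path 1: F → L → H
  L is a chain here and L is conditioned on, so the path is blocked at L.
Path 2: F → K → H
  K is a chain here and K is conditioned on, so the path is blocked at K.
Path 3: F → K ← Y → H
  Y is a fork here and Y is conditioned on, so the path is blocked at Y.
Path 4: F → K ← Y → V ← H
  Y is a fork here and Y is conditioned on, so the path is blocked at Y.
Path 5: F → K → B → V ← H
  K is a chain here and K is conditioned on, so the path is blocked at K.
Path 6: F → K → B → V ← Y → H
  K is a chain here and K is conditioned on, so the path is blocked at K.
All paths are blocked; F ⊥ H | {K, L, M, Y} holds.

Yes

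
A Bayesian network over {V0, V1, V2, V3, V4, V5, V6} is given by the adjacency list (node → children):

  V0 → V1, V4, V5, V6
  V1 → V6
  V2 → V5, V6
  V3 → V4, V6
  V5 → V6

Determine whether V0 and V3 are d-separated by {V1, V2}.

Yes

Enumerating the 5 paths from V0 to V3 and testing each for blocking by {V1, V2}:
Path 1: V0 → V6 ← V3
  V6 is a collider here and neither V6 nor any of its descendants is conditioned on, so the collider stays closed — the path is blocked at V6.
Path 2: V0 → V5 → V6 ← V3
  V6 is a collider here and neither V6 nor any of its descendants is conditioned on, so the collider stays closed — the path is blocked at V6.
Path 3: V0 → V5 ← V2 → V6 ← V3
  V5 is a collider here and neither V5 nor any of its descendants is conditioned on, so the collider stays closed — the path is blocked at V5.
Path 4: V0 → V4 ← V3
  V4 is a collider here and neither V4 nor any of its descendants is conditioned on, so the collider stays closed — the path is blocked at V4.
Path 5: V0 → V1 → V6 ← V3
  V1 is a chain here and V1 is conditioned on, so the path is blocked at V1.
All paths are blocked; V0 ⊥ V3 | {V1, V2} holds.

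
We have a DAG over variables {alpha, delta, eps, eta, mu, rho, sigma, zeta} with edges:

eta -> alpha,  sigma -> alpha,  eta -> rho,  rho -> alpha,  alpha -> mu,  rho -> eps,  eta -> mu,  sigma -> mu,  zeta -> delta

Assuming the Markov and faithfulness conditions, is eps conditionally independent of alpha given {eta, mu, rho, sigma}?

Yes — eps and alpha are d-separated given {eta, mu, rho, sigma}.

Enumerating the 4 paths from eps to alpha and testing each for blocking by {eta, mu, rho, sigma}:
Path 1: eps ← rho → alpha
  rho is a fork here and rho is conditioned on, so the path is blocked at rho.
Path 2: eps ← rho ← eta → alpha
  rho is a chain here and rho is conditioned on, so the path is blocked at rho.
Path 3: eps ← rho ← eta → mu ← alpha
  rho is a chain here and rho is conditioned on, so the path is blocked at rho.
Path 4: eps ← rho ← eta → mu ← sigma → alpha
  rho is a chain here and rho is conditioned on, so the path is blocked at rho.
Since every path is blocked, d-separation holds.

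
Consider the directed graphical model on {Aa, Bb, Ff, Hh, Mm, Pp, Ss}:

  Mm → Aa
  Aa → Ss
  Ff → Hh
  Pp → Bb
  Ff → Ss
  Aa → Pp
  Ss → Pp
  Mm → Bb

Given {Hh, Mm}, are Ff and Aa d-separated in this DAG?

Enumerating the 3 paths from Ff to Aa and testing each for blocking by {Hh, Mm}:
Path 1: Ff → Ss → Pp → Bb ← Mm → Aa
  Bb is a collider here and neither Bb nor any of its descendants is conditioned on, so the collider stays closed — the path is blocked at Bb.
Path 2: Ff → Ss → Pp ← Aa
  Pp is a collider here and neither Pp nor any of its descendants is conditioned on, so the collider stays closed — the path is blocked at Pp.
Path 3: Ff → Ss ← Aa
  Ss is a collider here and neither Ss nor any of its descendants is conditioned on, so the collider stays closed — the path is blocked at Ss.
All paths are blocked; Ff ⊥ Aa | {Hh, Mm} holds.

Yes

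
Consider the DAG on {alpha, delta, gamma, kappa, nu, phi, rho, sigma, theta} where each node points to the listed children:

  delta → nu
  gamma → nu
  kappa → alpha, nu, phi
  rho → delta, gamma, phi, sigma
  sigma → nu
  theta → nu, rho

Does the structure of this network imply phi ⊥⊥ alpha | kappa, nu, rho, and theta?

Yes

5 paths connect phi and alpha; each must be blocked for d-separation to hold:
Path 1: phi ← kappa → alpha
  kappa is a fork here and kappa is conditioned on, so the path is blocked at kappa.
Path 2: phi ← rho → sigma → nu ← kappa → alpha
  rho is a fork here and rho is conditioned on, so the path is blocked at rho.
Path 3: phi ← rho → gamma → nu ← kappa → alpha
  rho is a fork here and rho is conditioned on, so the path is blocked at rho.
Path 4: phi ← rho → delta → nu ← kappa → alpha
  rho is a fork here and rho is conditioned on, so the path is blocked at rho.
Path 5: phi ← rho ← theta → nu ← kappa → alpha
  rho is a chain here and rho is conditioned on, so the path is blocked at rho.
All paths are blocked; phi ⊥ alpha | {kappa, nu, rho, theta} holds.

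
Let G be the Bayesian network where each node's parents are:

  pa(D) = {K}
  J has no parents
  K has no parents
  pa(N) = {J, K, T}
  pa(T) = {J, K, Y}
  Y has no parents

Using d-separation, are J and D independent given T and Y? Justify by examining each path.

No

We examine all 4 paths between J and D:
Path 1: J → T → N ← K → D
  T is a chain here and T is conditioned on, so the path is blocked at T.
Path 2: J → T ← K → D
  T is a collider and T is conditioned on, which opens it; K is a fork and K is not conditioned on — no node blocks this path, so it is active.
Path 3: J → N ← T ← K → D
  N is a collider here and neither N nor any of its descendants is conditioned on, so the collider stays closed — the path is blocked at N.
Path 4: J → N ← K → D
  N is a collider here and neither N nor any of its descendants is conditioned on, so the collider stays closed — the path is blocked at N.
At least one path is unblocked, so d-separation fails.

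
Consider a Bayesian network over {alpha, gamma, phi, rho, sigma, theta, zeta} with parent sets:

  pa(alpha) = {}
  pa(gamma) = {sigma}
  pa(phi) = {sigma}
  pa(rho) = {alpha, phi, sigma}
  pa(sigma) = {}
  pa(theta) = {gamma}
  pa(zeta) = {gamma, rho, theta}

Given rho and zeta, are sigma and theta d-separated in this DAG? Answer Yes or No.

There are 6 undirected paths between sigma and theta; checking each against the conditioning set {rho, zeta}:
Path 1: sigma → phi → rho → zeta ← theta
  rho is a chain here and rho is conditioned on, so the path is blocked at rho.
Path 2: sigma → phi → rho → zeta ← gamma → theta
  rho is a chain here and rho is conditioned on, so the path is blocked at rho.
Path 3: sigma → rho → zeta ← theta
  rho is a chain here and rho is conditioned on, so the path is blocked at rho.
Path 4: sigma → rho → zeta ← gamma → theta
  rho is a chain here and rho is conditioned on, so the path is blocked at rho.
Path 5: sigma → gamma → zeta ← theta
  gamma is a chain and gamma is not conditioned on; zeta is a collider and zeta is conditioned on, which opens it — no node blocks this path, so it is active.
Path 6: sigma → gamma → theta
  gamma is a chain and gamma is not conditioned on — no node blocks this path, so it is active.
Since the path sigma → gamma → zeta ← theta is active, sigma and theta are not d-separated given {rho, zeta}.

No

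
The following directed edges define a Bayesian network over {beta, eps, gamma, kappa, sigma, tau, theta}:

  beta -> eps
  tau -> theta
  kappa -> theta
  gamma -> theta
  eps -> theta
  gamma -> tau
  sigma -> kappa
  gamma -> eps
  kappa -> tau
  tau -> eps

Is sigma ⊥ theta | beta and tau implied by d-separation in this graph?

Enumerating the 6 paths from sigma to theta and testing each for blocking by {beta, tau}:
Path 1: sigma → kappa → theta
  kappa is a chain and kappa is not conditioned on — no node blocks this path, so it is active.
Path 2: sigma → kappa → tau → theta
  tau is a chain here and tau is conditioned on, so the path is blocked at tau.
Path 3: sigma → kappa → tau ← gamma → theta
  kappa is a chain and kappa is not conditioned on; tau is a collider and tau is conditioned on, which opens it; gamma is a fork and gamma is not conditioned on — no node blocks this path, so it is active.
Path 4: sigma → kappa → tau ← gamma → eps → theta
  kappa is a chain and kappa is not conditioned on; tau is a collider and tau is conditioned on, which opens it; gamma is a fork and gamma is not conditioned on; eps is a chain and eps is not conditioned on — no node blocks this path, so it is active.
Path 5: sigma → kappa → tau → eps → theta
  tau is a chain here and tau is conditioned on, so the path is blocked at tau.
Path 6: sigma → kappa → tau → eps ← gamma → theta
  tau is a chain here and tau is conditioned on, so the path is blocked at tau.
Since the path sigma → kappa → theta is active, sigma and theta are not d-separated given {beta, tau}.

No — sigma and theta are not d-separated given {beta, tau}.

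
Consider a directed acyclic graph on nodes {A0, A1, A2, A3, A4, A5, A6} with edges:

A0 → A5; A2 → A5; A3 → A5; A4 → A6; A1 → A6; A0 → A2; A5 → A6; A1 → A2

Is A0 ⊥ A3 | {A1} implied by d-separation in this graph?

Yes

3 paths connect A0 and A3; each must be blocked for d-separation to hold:
  1. A0 → A5 ← A3 — A5:collider[blocks] ⇒ blocked
  2. A0 → A2 ← A1 → A6 ← A5 ← A3 — A2:collider[blocks]; A1:fork[blocks]; A6:collider[blocks]; A5:chain[open] ⇒ blocked
  3. A0 → A2 → A5 ← A3 — A2:chain[open]; A5:collider[blocks] ⇒ blocked
All paths are blocked; A0 ⊥ A3 | {A1} holds.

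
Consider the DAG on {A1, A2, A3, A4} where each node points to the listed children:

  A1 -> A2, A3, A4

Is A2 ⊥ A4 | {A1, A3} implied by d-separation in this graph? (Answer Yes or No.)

Only one path connects A2 and A4:
Path 1: A2 ← A1 → A4
  A1 is a fork here and A1 is conditioned on, so the path is blocked at A1.
Since every path is blocked, d-separation holds.

Yes — A2 and A4 are d-separated given {A1, A3}.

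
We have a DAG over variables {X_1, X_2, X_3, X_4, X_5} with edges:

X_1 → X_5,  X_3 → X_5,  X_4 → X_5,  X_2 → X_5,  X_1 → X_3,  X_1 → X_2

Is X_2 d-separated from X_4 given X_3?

Enumerating the 3 paths from X_2 to X_4 and testing each for blocking by {X_3}:
Path 1: X_2 → X_5 ← X_4
  X_5 is a collider here and neither X_5 nor any of its descendants is conditioned on, so the collider stays closed — the path is blocked at X_5.
Path 2: X_2 ← X_1 → X_5 ← X_4
  X_5 is a collider here and neither X_5 nor any of its descendants is conditioned on, so the collider stays closed — the path is blocked at X_5.
Path 3: X_2 ← X_1 → X_3 → X_5 ← X_4
  X_3 is a chain here and X_3 is conditioned on, so the path is blocked at X_3.
All paths are blocked; X_2 ⊥ X_4 | {X_3} holds.

Yes — X_2 and X_4 are d-separated given {X_3}.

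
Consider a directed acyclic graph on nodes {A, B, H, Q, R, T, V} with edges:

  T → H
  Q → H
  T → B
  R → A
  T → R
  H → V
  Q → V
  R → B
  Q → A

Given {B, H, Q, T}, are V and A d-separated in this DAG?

We examine all 6 paths between V and A:
  1. V ← H ← T → R → A — H:chain[blocks]; T:fork[blocks]; R:chain[open] ⇒ blocked
  2. V ← H ← T → B ← R → A — H:chain[blocks]; T:fork[blocks]; B:collider[open]; R:fork[open] ⇒ blocked
  3. V ← H ← Q → A — H:chain[blocks]; Q:fork[blocks] ⇒ blocked
  4. V ← Q → A — Q:fork[blocks] ⇒ blocked
  5. V ← Q → H ← T → R → A — Q:fork[blocks]; H:collider[open]; T:fork[blocks]; R:chain[open] ⇒ blocked
  6. V ← Q → H ← T → B ← R → A — Q:fork[blocks]; H:collider[open]; T:fork[blocks]; B:collider[open]; R:fork[open] ⇒ blocked
Since every path is blocked, d-separation holds.

Yes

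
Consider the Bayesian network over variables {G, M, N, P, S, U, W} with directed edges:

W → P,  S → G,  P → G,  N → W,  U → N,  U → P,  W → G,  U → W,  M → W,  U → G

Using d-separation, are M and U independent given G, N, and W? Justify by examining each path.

There are 6 undirected paths between M and U; checking each against the conditioning set {G, N, W}:
Path 1: M → W ← N ← U
  N is a chain here and N is conditioned on, so the path is blocked at N.
Path 2: M → W → G ← U
  W is a chain here and W is conditioned on, so the path is blocked at W.
Path 3: M → W → G ← P ← U
  W is a chain here and W is conditioned on, so the path is blocked at W.
Path 4: M → W ← U
  W is a collider and W is conditioned on, which opens it — no node blocks this path, so it is active.
Path 5: M → W → P → G ← U
  W is a chain here and W is conditioned on, so the path is blocked at W.
Path 6: M → W → P ← U
  W is a chain here and W is conditioned on, so the path is blocked at W.
Since the path M → W ← U is active, M and U are not d-separated given {G, N, W}.

No — M and U are not d-separated given {G, N, W}.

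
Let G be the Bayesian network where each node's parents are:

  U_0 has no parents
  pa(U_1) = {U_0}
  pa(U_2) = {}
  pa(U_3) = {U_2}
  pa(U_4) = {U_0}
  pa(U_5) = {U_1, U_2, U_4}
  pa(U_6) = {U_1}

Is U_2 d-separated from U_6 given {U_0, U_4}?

Yes — U_2 and U_6 are d-separated given {U_0, U_4}.

Enumerating the 2 paths from U_2 to U_6 and testing each for blocking by {U_0, U_4}:
Path 1: U_2 → U_5 ← U_4 ← U_0 → U_1 → U_6
  U_5 is a collider here and neither U_5 nor any of its descendants is conditioned on, so the collider stays closed — the path is blocked at U_5.
Path 2: U_2 → U_5 ← U_1 → U_6
  U_5 is a collider here and neither U_5 nor any of its descendants is conditioned on, so the collider stays closed — the path is blocked at U_5.
Every path is blocked, so U_2 and U_6 are d-separated given {U_0, U_4}.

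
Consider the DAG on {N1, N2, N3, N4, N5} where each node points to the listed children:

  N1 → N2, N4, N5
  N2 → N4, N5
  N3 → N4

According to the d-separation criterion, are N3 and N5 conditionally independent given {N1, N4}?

No

4 paths connect N3 and N5; each must be blocked for d-separation to hold:
Path 1: N3 → N4 ← N2 → N5
  N4 is a collider and N4 is conditioned on, which opens it; N2 is a fork and N2 is not conditioned on — no node blocks this path, so it is active.
Path 2: N3 → N4 ← N2 ← N1 → N5
  N1 is a fork here and N1 is conditioned on, so the path is blocked at N1.
Path 3: N3 → N4 ← N1 → N5
  N1 is a fork here and N1 is conditioned on, so the path is blocked at N1.
Path 4: N3 → N4 ← N1 → N2 → N5
  N1 is a fork here and N1 is conditioned on, so the path is blocked at N1.
At least one path is unblocked, so d-separation fails.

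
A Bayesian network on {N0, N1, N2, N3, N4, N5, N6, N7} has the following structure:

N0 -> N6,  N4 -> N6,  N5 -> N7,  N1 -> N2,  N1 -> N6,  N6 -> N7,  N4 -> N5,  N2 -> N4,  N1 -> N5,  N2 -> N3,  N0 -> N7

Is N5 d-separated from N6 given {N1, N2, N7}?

We examine all 6 paths between N5 and N6:
Path 1: N5 → N7 ← N0 → N6
  N7 is a collider and N7 is conditioned on, which opens it; N0 is a fork and N0 is not conditioned on — no node blocks this path, so it is active.
Path 2: N5 → N7 ← N6
  N7 is a collider and N7 is conditioned on, which opens it — no node blocks this path, so it is active.
Path 3: N5 ← N4 ← N2 ← N1 → N6
  N2 is a chain here and N2 is conditioned on, so the path is blocked at N2.
Path 4: N5 ← N4 → N6
  N4 is a fork and N4 is not conditioned on — no node blocks this path, so it is active.
Path 5: N5 ← N1 → N2 → N4 → N6
  N1 is a fork here and N1 is conditioned on, so the path is blocked at N1.
Path 6: N5 ← N1 → N6
  N1 is a fork here and N1 is conditioned on, so the path is blocked at N1.
Because an active path exists, N5 and N6 are not d-separated.

No — N5 and N6 are not d-separated given {N1, N2, N7}.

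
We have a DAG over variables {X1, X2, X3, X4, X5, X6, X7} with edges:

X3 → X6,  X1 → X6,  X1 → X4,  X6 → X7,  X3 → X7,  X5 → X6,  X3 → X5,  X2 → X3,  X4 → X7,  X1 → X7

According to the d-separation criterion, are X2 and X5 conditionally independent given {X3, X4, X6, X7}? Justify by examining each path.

Yes

Enumerating the 5 paths from X2 to X5 and testing each for blocking by {X3, X4, X6, X7}:
Path 1: X2 → X3 → X7 ← X1 → X6 ← X5
  X3 is a chain here and X3 is conditioned on, so the path is blocked at X3.
Path 2: X2 → X3 → X7 ← X4 ← X1 → X6 ← X5
  X3 is a chain here and X3 is conditioned on, so the path is blocked at X3.
Path 3: X2 → X3 → X7 ← X6 ← X5
  X3 is a chain here and X3 is conditioned on, so the path is blocked at X3.
Path 4: X2 → X3 → X5
  X3 is a chain here and X3 is conditioned on, so the path is blocked at X3.
Path 5: X2 → X3 → X6 ← X5
  X3 is a chain here and X3 is conditioned on, so the path is blocked at X3.
Every path is blocked, so X2 and X5 are d-separated given {X3, X4, X6, X7}.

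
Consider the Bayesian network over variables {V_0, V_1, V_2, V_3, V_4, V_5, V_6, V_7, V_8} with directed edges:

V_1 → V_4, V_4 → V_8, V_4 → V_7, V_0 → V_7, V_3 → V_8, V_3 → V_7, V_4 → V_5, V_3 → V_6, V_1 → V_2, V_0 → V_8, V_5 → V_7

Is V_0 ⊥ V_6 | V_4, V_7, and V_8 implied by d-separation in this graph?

No

We examine all 6 paths between V_0 and V_6:
Path 1: V_0 → V_7 ← V_5 ← V_4 → V_8 ← V_3 → V_6
  V_4 is a fork here and V_4 is conditioned on, so the path is blocked at V_4.
Path 2: V_0 → V_7 ← V_4 → V_8 ← V_3 → V_6
  V_4 is a fork here and V_4 is conditioned on, so the path is blocked at V_4.
Path 3: V_0 → V_7 ← V_3 → V_6
  V_7 is a collider and V_7 is conditioned on, which opens it; V_3 is a fork and V_3 is not conditioned on — no node blocks this path, so it is active.
Path 4: V_0 → V_8 ← V_4 → V_7 ← V_3 → V_6
  V_4 is a fork here and V_4 is conditioned on, so the path is blocked at V_4.
Path 5: V_0 → V_8 ← V_4 → V_5 → V_7 ← V_3 → V_6
  V_4 is a fork here and V_4 is conditioned on, so the path is blocked at V_4.
Path 6: V_0 → V_8 ← V_3 → V_6
  V_8 is a collider and V_8 is conditioned on, which opens it; V_3 is a fork and V_3 is not conditioned on — no node blocks this path, so it is active.
Since the path V_0 → V_7 ← V_3 → V_6 is active, V_0 and V_6 are not d-separated given {V_4, V_7, V_8}.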